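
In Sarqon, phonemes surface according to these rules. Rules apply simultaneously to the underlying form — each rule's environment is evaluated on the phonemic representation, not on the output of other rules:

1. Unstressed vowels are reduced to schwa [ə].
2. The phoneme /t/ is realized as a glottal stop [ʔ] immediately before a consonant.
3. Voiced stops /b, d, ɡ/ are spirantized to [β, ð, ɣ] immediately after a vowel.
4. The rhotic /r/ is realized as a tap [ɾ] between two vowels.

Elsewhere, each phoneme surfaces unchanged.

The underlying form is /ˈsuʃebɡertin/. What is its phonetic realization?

[ˈsuʃəβɡərtən]

/u/ (between /s/ and /ʃ/) fails the environment for rule 1, so it stays [u].
/e/ — between /ʃ/ and /b/, in an unstressed syllable — surfaces as [ə] (rule 1).
/b/ meets the environment for rule 3 (immediately after a vowel) → [β].
/ɡ/ (between /b/ and /e/): rule 3 targets it, but not immediately after a vowel → unchanged [ɡ].
/e/ — between /ɡ/ and /r/, in an unstressed syllable — surfaces as [ə] (rule 1).
/r/ (between /e/ and /t/): rule 4 targets it, but not between two vowels → unchanged [r].
/t/ (between /r/ and /i/) is in the target of rule 2 but the environment (immediately before a consonant) is not met → [t].
Rule 1 applies to /i/ (between /t/ and /n/: in an unstressed syllable) → [ə].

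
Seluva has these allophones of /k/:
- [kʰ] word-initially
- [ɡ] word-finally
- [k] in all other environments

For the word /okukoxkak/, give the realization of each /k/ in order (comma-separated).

Occurrence 1 (position 2): no conditioning environment matches → elsewhere allophone [k].
Occurrence 2 (position 4): no conditioning environment matches → elsewhere allophone [k].
Occurrence 3 (position 7): no conditioning environment matches → elsewhere allophone [k].
Occurrence 4 (position 9): word-finally → [ɡ].

[k], [k], [k], [ɡ]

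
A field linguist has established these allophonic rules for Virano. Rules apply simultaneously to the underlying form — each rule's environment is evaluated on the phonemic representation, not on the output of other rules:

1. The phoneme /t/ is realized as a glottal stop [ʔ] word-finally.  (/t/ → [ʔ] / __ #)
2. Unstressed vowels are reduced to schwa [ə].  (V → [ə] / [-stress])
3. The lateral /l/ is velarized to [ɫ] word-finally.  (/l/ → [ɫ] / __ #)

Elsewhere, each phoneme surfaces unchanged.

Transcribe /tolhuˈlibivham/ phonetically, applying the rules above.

/t/ (word-initial) is in the target of rule 1 but the environment (word-finally) is not met → [t].
Rule 2 applies to /o/ (between /t/ and /l/: in an unstressed syllable) → [ə].
/l/ (between /o/ and /h/): rule 3 targets it, but not word-finally → unchanged [l].
/u/ (between /h/ and /l/) occurs in an unstressed syllable → [ə] by rule 2.
/l/ (between /u/ and /i/) is in the target of rule 3 but the environment (word-finally) is not met → [l].
/i/ — between /l/ and /b/; rule 2 does not apply here → [i].
/i/ — between /b/ and /v/, in an unstressed syllable — surfaces as [ə] (rule 2).
/a/ (between /h/ and /m/): in an unstressed syllable, so rule 2 applies → [ə].

[təlhəˈlibəvhəm]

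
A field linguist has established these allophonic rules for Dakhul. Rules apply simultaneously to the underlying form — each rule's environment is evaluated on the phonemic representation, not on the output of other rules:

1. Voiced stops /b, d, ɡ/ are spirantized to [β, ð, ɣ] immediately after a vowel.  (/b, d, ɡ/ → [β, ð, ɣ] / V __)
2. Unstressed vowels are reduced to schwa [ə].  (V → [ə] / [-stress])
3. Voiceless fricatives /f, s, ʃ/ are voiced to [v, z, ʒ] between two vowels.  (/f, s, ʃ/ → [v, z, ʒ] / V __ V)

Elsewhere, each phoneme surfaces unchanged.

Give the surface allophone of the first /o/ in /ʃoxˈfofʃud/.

Rule 2 applies to /o/ (between /ʃ/ and /x/: in an unstressed syllable) → [ə].

[ə]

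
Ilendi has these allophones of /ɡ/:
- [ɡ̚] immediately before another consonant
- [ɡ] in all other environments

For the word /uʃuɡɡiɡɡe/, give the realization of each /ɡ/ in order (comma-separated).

[ɡ̚], [ɡ], [ɡ̚], [ɡ]

Occurrence 1 (position 4): immediately before another consonant → [ɡ̚].
Occurrence 2 (position 5): no conditioning environment matches → elsewhere allophone [ɡ].
Occurrence 3 (position 7): immediately before another consonant → [ɡ̚].
Occurrence 4 (position 8): no conditioning environment matches → elsewhere allophone [ɡ].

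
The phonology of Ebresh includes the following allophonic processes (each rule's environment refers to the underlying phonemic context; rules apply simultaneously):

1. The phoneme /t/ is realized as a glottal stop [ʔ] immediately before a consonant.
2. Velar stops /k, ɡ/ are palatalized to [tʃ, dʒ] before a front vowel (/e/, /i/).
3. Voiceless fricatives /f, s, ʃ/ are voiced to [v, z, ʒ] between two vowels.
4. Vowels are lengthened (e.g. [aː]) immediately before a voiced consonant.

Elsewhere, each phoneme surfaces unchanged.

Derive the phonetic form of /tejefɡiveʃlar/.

[teːjefdʒiːveʃlaːr]

/t/ — word-initial; rule 1 does not apply here → [t].
/e/ meets the environment for rule 4 (before a voiced consonant) → [eː].
/j/ (between /e/ and /e/) is unaffected → [j].
/e/ (between /j/ and /f/): rule 4 targets it, but not before a voiced consonant → unchanged [e].
/f/ (between /e/ and /ɡ/) fails the environment for rule 3, so it stays [f].
/ɡ/ — between /f/ and /i/, before a front vowel — surfaces as [dʒ] (rule 2).
/i/ (between /ɡ/ and /v/): before a voiced consonant, so rule 4 applies → [iː].
/v/ (between /i/ and /e/) is unaffected → [v].
/e/ (between /v/ and /ʃ/) is in the target of rule 4 but the environment (before a voiced consonant) is not met → [e].
/ʃ/ (between /e/ and /l/) fails the environment for rule 3, so it stays [ʃ].
/l/ (between /ʃ/ and /a/): no rule targets it → [l].
/a/ (between /l/ and /r/): before a voiced consonant, so rule 4 applies → [aː].
/r/ (word-final) is unaffected → [r].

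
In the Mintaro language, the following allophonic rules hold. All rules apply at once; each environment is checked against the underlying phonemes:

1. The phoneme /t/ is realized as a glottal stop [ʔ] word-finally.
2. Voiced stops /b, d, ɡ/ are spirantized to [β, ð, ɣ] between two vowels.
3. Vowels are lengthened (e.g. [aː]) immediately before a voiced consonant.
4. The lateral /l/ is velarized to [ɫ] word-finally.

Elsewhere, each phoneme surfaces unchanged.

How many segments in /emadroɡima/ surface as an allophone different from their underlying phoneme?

5

Segments that undergo a rule: /e/ → [eː] (rule 3); /a/ → [aː] (rule 3); /o/ → [oː] (rule 3); /ɡ/ → [ɣ] (rule 2); /i/ → [iː] (rule 3).
All other segments surface unchanged.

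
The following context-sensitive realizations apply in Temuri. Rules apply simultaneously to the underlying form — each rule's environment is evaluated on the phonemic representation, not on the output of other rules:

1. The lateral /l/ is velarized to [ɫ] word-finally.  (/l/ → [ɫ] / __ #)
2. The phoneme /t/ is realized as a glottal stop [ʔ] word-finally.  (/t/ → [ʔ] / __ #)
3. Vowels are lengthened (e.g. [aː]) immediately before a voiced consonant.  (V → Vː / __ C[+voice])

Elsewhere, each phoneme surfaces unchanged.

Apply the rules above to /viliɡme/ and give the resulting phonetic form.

/v/ — not in any rule's target class → [v].
/i/ — between /v/ and /l/, before a voiced consonant — surfaces as [iː] (rule 3).
/l/ — between /i/ and /i/; rule 1 does not apply here → [l].
/i/ meets the environment for rule 3 (before a voiced consonant) → [iː].
/ɡ/ — not in any rule's target class → [ɡ].
/m/ — not in any rule's target class → [m].
/e/ — word-final; rule 3 does not apply here → [e].

[viːliːɡme]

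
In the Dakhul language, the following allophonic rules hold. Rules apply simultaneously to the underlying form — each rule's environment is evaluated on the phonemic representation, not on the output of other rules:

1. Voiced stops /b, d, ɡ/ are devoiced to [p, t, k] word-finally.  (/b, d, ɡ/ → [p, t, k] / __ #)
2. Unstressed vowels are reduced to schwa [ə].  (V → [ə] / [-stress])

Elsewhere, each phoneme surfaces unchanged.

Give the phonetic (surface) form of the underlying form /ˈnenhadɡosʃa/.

[ˈnenhədɡəsʃə]

/n/ stays [n].
/e/ (between /n/ and /n/) fails the environment for rule 2, so it stays [e].
/n/ (between /e/ and /h/): no rule targets it → [n].
/h/ (between /n/ and /a/): no rule targets it → [h].
Rule 2 applies to /a/ (between /h/ and /d/: in an unstressed syllable) → [ə].
/d/ (between /a/ and /ɡ/) fails the environment for rule 1, so it stays [d].
/ɡ/ (between /d/ and /o/) fails the environment for rule 1, so it stays [ɡ].
/o/ (between /ɡ/ and /s/) occurs in an unstressed syllable → [ə] by rule 2.
/s/ (between /o/ and /ʃ/) is unaffected → [s].
/ʃ/ (between /s/ and /a/): no rule targets it → [ʃ].
/a/ (word-final) occurs in an unstressed syllable → [ə] by rule 2.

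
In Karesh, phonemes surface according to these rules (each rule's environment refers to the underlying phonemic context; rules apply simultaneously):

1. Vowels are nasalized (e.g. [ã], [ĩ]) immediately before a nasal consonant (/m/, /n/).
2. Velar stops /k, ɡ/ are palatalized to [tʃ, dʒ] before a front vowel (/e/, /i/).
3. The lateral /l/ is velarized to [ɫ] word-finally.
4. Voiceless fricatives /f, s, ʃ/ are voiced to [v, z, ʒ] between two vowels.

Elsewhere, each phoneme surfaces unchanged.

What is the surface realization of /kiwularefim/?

[tʃiwularevĩm]

/k/ meets the environment for rule 2 (before a front vowel) → [tʃ].
/i/ (between /k/ and /w/) fails the environment for rule 1, so it stays [i].
/w/ (between /i/ and /u/) is unaffected → [w].
/u/ (between /w/ and /l/) fails the environment for rule 1, so it stays [u].
/l/ — between /u/ and /a/; rule 3 does not apply here → [l].
/a/ — between /l/ and /r/; rule 1 does not apply here → [a].
/r/ — not in any rule's target class → [r].
/e/ — between /r/ and /f/; rule 1 does not apply here → [e].
/f/ — between /e/ and /i/, between two vowels — surfaces as [v] (rule 4).
Rule 1 applies to /i/ (between /f/ and /m/: before a nasal consonant) → [ĩ].
/m/ stays [m].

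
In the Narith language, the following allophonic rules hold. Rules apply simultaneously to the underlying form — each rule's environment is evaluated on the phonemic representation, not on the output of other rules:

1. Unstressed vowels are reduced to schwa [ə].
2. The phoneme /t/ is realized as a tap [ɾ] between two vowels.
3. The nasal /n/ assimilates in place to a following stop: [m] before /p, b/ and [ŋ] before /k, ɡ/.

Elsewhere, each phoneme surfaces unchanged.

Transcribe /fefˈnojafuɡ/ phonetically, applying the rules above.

[fəfˈnojəfəɡ]

/f/ (word-initial): no rule targets it → [f].
/e/ (between /f/ and /f/): in an unstressed syllable, so rule 1 applies → [ə].
/f/ stays [f].
/n/ (between /f/ and /o/): rule 3 targets it, but not before a labial or velar stop → unchanged [n].
/o/ — between /n/ and /j/; rule 1 does not apply here → [o].
/j/ (between /o/ and /a/): no rule targets it → [j].
/a/ (between /j/ and /f/) occurs in an unstressed syllable → [ə] by rule 1.
/f/ (between /a/ and /u/) is unaffected → [f].
/u/ (between /f/ and /ɡ/) occurs in an unstressed syllable → [ə] by rule 1.
/ɡ/ stays [ɡ].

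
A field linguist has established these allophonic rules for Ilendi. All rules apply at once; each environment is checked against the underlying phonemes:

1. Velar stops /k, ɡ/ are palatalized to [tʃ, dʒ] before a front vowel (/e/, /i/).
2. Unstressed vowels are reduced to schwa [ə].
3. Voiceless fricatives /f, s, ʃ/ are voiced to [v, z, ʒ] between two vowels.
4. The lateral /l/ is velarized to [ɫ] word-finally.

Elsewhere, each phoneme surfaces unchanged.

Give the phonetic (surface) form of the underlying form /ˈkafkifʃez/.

[ˈkaftʃəfʃəz]

/k/ (word-initial) is in the target of rule 1 but the environment (before a front vowel) is not met → [k].
/a/ — between /k/ and /f/; rule 2 does not apply here → [a].
/f/ — between /a/ and /k/; rule 3 does not apply here → [f].
/k/ (between /f/ and /i/) occurs before a front vowel → [tʃ] by rule 1.
/i/ (between /k/ and /f/): in an unstressed syllable, so rule 2 applies → [ə].
/f/ — between /i/ and /ʃ/; rule 3 does not apply here → [f].
/ʃ/ (between /f/ and /e/): rule 3 targets it, but not between two vowels → unchanged [ʃ].
/e/ meets the environment for rule 2 (in an unstressed syllable) → [ə].
/z/ (word-final) is unaffected → [z].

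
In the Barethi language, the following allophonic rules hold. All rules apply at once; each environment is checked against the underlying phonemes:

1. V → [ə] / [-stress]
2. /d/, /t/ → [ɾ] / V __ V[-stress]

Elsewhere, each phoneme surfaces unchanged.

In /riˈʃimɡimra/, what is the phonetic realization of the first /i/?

/i/ meets the environment for rule 1 (in an unstressed syllable) → [ə].

[ə]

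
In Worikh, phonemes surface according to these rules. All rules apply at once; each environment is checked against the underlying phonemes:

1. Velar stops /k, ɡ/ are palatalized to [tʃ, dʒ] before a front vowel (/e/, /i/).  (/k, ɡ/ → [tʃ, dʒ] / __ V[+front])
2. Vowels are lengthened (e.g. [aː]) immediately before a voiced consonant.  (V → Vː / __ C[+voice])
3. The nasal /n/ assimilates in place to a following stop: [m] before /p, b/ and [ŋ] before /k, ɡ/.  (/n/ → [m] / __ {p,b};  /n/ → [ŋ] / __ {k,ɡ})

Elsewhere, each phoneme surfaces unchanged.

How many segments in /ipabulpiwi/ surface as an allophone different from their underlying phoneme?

3

Segments that undergo a rule: /a/ → [aː] (rule 2); /u/ → [uː] (rule 2); /i/ → [iː] (rule 2).
All other segments surface unchanged.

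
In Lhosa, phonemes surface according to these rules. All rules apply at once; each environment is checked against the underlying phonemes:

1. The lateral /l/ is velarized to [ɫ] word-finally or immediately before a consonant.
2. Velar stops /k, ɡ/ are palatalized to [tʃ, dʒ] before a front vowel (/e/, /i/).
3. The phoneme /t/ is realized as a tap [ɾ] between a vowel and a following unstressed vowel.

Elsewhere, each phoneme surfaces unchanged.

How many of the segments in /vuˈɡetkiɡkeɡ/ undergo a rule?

3

Segments that undergo a rule: /ɡ/ → [dʒ] (rule 2); /k/ → [tʃ] (rule 2); /k/ → [tʃ] (rule 2).
All other segments surface unchanged.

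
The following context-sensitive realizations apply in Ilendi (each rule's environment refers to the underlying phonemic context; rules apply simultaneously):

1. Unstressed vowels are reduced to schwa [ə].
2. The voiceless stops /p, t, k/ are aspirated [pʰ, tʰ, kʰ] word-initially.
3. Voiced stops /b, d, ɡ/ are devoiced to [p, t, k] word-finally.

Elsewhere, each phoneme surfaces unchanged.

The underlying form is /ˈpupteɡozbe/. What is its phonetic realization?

[ˈpʰuptəɡəzbə]

Rule 2 applies to /p/ (word-initial: word-initially) → [pʰ].
/u/ (between /p/ and /p/) is in the target of rule 1 but the environment (in an unstressed syllable) is not met → [u].
/p/ (between /u/ and /t/): rule 2 targets it, but not word-initially → unchanged [p].
/t/ (between /p/ and /e/) is in the target of rule 2 but the environment (word-initially) is not met → [t].
/e/ meets the environment for rule 1 (in an unstressed syllable) → [ə].
/ɡ/ (between /e/ and /o/): rule 3 targets it, but not word-finally → unchanged [ɡ].
/o/ (between /ɡ/ and /z/): in an unstressed syllable, so rule 1 applies → [ə].
/z/ (between /o/ and /b/): no rule targets it → [z].
/b/ — between /z/ and /e/; rule 3 does not apply here → [b].
Rule 1 applies to /e/ (word-final: in an unstressed syllable) → [ə].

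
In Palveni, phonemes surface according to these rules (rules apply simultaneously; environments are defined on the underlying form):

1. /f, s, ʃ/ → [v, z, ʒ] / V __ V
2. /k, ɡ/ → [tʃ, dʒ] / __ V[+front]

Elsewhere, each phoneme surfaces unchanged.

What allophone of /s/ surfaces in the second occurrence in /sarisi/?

/s/ meets the environment for rule 1 (between two vowels) → [z].

[z]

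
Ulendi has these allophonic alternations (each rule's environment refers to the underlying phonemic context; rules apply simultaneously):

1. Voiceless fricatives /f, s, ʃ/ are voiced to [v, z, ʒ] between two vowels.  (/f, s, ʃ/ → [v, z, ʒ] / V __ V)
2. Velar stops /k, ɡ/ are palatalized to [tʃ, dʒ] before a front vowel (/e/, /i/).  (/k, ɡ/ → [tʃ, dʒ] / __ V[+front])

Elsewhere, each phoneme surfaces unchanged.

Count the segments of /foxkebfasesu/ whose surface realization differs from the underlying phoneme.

3

Segments that undergo a rule: /k/ → [tʃ] (rule 2); /s/ → [z] (rule 1); /s/ → [z] (rule 1).
All other segments surface unchanged.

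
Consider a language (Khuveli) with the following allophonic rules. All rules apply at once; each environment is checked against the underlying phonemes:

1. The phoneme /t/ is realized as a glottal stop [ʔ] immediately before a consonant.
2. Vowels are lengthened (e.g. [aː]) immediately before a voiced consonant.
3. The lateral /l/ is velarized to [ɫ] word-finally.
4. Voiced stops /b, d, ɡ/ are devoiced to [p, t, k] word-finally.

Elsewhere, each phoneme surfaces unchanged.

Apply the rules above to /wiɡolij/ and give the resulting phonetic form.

[wiːɡoːliːj]

/i/ (between /w/ and /ɡ/) occurs before a voiced consonant → [iː] by rule 2.
/ɡ/ (between /i/ and /o/) fails the environment for rule 4, so it stays [ɡ].
/o/ — between /ɡ/ and /l/, before a voiced consonant — surfaces as [oː] (rule 2).
/l/ (between /o/ and /i/) is in the target of rule 3 but the environment (word-finally) is not met → [l].
/i/ (between /l/ and /j/): before a voiced consonant, so rule 2 applies → [iː].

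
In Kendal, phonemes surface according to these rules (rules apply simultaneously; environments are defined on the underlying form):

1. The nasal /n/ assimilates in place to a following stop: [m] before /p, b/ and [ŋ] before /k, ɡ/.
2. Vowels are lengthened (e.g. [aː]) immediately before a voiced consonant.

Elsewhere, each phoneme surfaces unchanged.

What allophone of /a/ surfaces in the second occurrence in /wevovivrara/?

[a]

/a/ (word-final) is in the target of rule 2 but the environment (before a voiced consonant) is not met → [a].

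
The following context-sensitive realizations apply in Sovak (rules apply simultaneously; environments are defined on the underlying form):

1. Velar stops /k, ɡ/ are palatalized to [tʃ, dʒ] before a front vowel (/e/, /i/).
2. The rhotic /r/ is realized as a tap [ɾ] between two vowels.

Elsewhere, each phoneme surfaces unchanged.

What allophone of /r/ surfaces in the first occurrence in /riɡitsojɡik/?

/r/ (word-initial) is in the target of rule 2 but the environment (between two vowels) is not met → [r].

[r]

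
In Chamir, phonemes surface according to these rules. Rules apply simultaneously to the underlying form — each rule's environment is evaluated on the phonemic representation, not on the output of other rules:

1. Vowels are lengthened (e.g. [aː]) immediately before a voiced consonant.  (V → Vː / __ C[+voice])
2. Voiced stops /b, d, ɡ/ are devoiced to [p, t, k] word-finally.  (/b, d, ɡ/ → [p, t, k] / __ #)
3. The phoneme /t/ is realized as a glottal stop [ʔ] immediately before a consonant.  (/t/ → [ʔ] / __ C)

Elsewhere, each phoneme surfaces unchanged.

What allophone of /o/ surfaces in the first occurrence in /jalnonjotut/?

/o/ (between /n/ and /n/) occurs before a voiced consonant → [oː] by rule 1.

[oː]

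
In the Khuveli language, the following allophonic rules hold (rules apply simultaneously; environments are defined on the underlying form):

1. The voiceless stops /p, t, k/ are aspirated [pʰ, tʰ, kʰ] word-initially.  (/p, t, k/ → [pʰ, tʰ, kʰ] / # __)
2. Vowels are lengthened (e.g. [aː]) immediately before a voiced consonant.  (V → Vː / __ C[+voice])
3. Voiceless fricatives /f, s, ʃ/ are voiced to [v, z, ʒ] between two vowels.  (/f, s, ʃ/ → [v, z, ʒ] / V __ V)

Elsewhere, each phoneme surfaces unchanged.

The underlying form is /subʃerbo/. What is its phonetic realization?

/s/ — word-initial; rule 3 does not apply here → [s].
/u/ (between /s/ and /b/): before a voiced consonant, so rule 2 applies → [uː].
/b/ — not in any rule's target class → [b].
/ʃ/ (between /b/ and /e/) is in the target of rule 3 but the environment (between two vowels) is not met → [ʃ].
/e/ (between /ʃ/ and /r/) occurs before a voiced consonant → [eː] by rule 2.
/r/ — not in any rule's target class → [r].
/b/ (between /r/ and /o/): no rule targets it → [b].
/o/ (word-final): rule 2 targets it, but not before a voiced consonant → unchanged [o].

[suːbʃeːrbo]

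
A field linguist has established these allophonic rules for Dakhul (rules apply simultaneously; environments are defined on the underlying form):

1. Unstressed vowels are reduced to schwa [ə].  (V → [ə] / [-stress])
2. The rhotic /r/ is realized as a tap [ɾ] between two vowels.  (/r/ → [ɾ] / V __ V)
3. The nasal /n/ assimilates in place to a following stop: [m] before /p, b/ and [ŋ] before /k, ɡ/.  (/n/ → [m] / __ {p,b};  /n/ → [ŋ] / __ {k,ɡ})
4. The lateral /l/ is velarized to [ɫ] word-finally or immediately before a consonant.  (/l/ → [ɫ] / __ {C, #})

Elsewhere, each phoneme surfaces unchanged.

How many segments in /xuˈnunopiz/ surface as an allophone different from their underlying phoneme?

Segments that undergo a rule: /u/ → [ə] (rule 1); /o/ → [ə] (rule 1); /i/ → [ə] (rule 1).
All other segments surface unchanged.

3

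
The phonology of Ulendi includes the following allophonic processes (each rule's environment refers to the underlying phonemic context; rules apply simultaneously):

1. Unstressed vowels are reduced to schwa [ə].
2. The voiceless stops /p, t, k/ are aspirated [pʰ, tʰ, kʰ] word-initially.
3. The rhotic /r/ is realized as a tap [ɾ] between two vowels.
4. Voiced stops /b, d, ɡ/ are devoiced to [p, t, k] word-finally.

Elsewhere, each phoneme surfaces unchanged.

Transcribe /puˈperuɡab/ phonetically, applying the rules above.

/p/ — word-initial, word-initially — surfaces as [pʰ] (rule 2).
/u/ (between /p/ and /p/): in an unstressed syllable, so rule 1 applies → [ə].
/p/ — between /u/ and /e/; rule 2 does not apply here → [p].
/e/ (between /p/ and /r/): rule 1 targets it, but not in an unstressed syllable → unchanged [e].
/r/ (between /e/ and /u/) occurs between two vowels → [ɾ] by rule 3.
/u/ — between /r/ and /ɡ/, in an unstressed syllable — surfaces as [ə] (rule 1).
/ɡ/ (between /u/ and /a/) fails the environment for rule 4, so it stays [ɡ].
/a/ — between /ɡ/ and /b/, in an unstressed syllable — surfaces as [ə] (rule 1).
Rule 4 applies to /b/ (word-final: word-finally) → [p].

[pʰəˈpeɾəɡəp]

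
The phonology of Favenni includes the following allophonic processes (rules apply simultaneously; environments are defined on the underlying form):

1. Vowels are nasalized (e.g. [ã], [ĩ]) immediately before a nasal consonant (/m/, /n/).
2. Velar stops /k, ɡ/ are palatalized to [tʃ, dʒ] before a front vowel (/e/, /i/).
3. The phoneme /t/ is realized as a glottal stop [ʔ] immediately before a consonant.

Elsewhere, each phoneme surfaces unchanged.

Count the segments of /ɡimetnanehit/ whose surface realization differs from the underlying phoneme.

Segments that undergo a rule: /ɡ/ → [dʒ] (rule 2); /i/ → [ĩ] (rule 1); /t/ → [ʔ] (rule 3); /a/ → [ã] (rule 1).
All other segments surface unchanged.

4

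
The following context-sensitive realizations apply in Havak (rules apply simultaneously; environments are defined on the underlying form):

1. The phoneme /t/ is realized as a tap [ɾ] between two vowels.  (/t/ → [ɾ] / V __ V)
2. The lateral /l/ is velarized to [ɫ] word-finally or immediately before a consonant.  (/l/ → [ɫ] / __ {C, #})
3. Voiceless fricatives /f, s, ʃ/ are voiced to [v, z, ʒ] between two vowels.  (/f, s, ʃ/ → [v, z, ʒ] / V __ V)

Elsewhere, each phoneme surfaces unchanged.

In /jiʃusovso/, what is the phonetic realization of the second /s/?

[s]

/s/ (between /v/ and /o/) fails the environment for rule 3, so it stays [s].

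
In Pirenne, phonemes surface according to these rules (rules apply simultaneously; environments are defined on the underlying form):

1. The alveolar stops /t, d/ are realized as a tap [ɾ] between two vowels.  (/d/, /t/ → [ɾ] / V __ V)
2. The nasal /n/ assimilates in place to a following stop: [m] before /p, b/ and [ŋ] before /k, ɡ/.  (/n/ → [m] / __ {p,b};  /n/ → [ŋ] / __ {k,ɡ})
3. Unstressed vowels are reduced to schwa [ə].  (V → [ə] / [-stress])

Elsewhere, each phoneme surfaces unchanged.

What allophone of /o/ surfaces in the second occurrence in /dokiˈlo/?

/o/ (word-final) fails the environment for rule 3, so it stays [o].

[o]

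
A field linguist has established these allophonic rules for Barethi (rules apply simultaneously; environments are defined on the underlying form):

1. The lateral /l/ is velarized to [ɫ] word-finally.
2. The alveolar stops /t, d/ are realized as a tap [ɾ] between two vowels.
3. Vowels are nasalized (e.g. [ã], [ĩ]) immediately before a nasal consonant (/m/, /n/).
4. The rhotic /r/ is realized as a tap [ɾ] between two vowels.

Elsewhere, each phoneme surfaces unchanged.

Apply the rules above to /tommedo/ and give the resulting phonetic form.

[tõmmeɾo]

/t/ — word-initial; rule 2 does not apply here → [t].
/o/ — between /t/ and /m/, before a nasal consonant — surfaces as [õ] (rule 3).
/m/ stays [m].
/m/ stays [m].
/e/ — between /m/ and /d/; rule 3 does not apply here → [e].
/d/ (between /e/ and /o/) occurs between two vowels → [ɾ] by rule 2.
/o/ (word-final): rule 3 targets it, but not before a nasal consonant → unchanged [o].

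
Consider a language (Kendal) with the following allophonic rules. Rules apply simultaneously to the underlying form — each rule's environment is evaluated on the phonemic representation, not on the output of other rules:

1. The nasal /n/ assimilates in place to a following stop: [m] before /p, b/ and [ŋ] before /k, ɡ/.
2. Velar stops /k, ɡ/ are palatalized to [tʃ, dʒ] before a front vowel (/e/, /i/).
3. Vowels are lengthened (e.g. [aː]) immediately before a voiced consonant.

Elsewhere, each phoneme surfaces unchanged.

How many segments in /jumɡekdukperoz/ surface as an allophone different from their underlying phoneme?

Segments that undergo a rule: /u/ → [uː] (rule 3); /ɡ/ → [dʒ] (rule 2); /e/ → [eː] (rule 3); /o/ → [oː] (rule 3).
All other segments surface unchanged.

4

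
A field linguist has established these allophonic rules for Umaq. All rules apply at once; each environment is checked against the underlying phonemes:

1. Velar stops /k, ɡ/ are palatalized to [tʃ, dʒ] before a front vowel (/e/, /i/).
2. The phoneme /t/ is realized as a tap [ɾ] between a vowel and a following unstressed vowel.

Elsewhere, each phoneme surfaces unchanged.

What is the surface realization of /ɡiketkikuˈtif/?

[dʒitʃettʃikuˈtif]

/ɡ/ meets the environment for rule 1 (before a front vowel) → [dʒ].
/i/ (between /ɡ/ and /k/) is unaffected → [i].
/k/ — between /i/ and /e/, before a front vowel — surfaces as [tʃ] (rule 1).
/e/ stays [e].
/t/ — between /e/ and /k/; rule 2 does not apply here → [t].
/k/ — between /t/ and /i/, before a front vowel — surfaces as [tʃ] (rule 1).
/i/ (between /k/ and /k/): no rule targets it → [i].
/k/ — between /i/ and /u/; rule 1 does not apply here → [k].
/u/ (between /k/ and /t/) is unaffected → [u].
/t/ — between /u/ and /i/; rule 2 does not apply here → [t].
/i/ (between /t/ and /f/) is unaffected → [i].
/f/ — not in any rule's target class → [f].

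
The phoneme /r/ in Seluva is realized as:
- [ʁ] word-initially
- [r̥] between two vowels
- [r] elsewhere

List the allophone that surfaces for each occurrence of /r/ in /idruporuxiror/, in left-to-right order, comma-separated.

Occurrence 1 (position 3): no conditioning environment matches → elsewhere allophone [r].
Occurrence 2 (position 7): between two vowels → [r̥].
Occurrence 3 (position 11): between two vowels → [r̥].
Occurrence 4 (position 13): no conditioning environment matches → elsewhere allophone [r].

[r], [r̥], [r̥], [r]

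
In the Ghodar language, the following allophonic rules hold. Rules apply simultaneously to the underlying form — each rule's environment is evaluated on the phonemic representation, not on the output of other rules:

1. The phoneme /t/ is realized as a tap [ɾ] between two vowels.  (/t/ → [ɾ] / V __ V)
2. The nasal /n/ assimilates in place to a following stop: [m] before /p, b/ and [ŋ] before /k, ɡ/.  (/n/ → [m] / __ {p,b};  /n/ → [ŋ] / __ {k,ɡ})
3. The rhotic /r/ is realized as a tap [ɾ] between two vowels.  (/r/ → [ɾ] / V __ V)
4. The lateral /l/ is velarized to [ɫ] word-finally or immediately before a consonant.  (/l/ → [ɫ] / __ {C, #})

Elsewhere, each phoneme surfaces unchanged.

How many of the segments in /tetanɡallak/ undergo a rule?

Segments that undergo a rule: /t/ → [ɾ] (rule 1); /n/ → [ŋ] (rule 2); /l/ → [ɫ] (rule 4).
All other segments surface unchanged.

3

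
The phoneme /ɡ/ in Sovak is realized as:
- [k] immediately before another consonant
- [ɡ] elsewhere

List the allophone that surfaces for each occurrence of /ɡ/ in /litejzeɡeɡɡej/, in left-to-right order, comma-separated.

Occurrence 1 (position 8): no conditioning environment matches → elsewhere allophone [ɡ].
Occurrence 2 (position 10): immediately before another consonant → [k].
Occurrence 3 (position 11): no conditioning environment matches → elsewhere allophone [ɡ].

[ɡ], [k], [ɡ]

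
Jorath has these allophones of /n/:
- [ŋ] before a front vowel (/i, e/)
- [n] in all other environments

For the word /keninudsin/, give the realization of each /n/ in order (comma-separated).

[ŋ], [n], [n]

Occurrence 1 (position 3): before a front vowel (/i, e/) → [ŋ].
Occurrence 2 (position 5): no conditioning environment matches → elsewhere allophone [n].
Occurrence 3 (position 10): no conditioning environment matches → elsewhere allophone [n].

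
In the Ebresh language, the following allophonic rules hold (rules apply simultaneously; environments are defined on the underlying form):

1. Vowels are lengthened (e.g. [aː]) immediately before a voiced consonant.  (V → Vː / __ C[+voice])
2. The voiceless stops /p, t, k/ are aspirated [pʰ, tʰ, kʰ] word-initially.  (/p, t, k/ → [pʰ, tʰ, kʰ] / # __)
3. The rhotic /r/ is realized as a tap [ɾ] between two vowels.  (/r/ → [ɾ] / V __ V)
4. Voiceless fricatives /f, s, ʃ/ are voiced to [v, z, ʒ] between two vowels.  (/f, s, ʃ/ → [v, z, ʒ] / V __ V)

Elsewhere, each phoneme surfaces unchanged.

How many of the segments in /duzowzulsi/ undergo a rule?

Segments that undergo a rule: /u/ → [uː] (rule 1); /o/ → [oː] (rule 1); /u/ → [uː] (rule 1).
All other segments surface unchanged.

3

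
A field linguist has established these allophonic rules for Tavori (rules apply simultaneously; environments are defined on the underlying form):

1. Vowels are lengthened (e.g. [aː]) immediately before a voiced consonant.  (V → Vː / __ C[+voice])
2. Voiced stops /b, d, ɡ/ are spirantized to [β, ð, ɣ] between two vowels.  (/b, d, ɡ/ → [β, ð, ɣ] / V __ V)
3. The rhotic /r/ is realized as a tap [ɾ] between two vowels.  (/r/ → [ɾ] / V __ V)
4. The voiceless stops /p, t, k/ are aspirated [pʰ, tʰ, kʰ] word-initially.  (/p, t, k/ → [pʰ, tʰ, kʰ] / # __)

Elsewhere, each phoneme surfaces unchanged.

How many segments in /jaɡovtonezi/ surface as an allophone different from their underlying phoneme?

Segments that undergo a rule: /a/ → [aː] (rule 1); /ɡ/ → [ɣ] (rule 2); /o/ → [oː] (rule 1); /o/ → [oː] (rule 1); /e/ → [eː] (rule 1).
All other segments surface unchanged.

5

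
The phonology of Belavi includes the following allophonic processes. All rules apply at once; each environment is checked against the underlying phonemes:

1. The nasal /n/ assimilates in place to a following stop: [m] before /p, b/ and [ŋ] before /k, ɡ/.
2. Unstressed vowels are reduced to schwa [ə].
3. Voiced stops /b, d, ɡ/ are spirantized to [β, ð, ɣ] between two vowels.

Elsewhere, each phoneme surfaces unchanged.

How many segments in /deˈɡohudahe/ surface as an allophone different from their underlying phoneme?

Segments that undergo a rule: /e/ → [ə] (rule 2); /ɡ/ → [ɣ] (rule 3); /u/ → [ə] (rule 2); /d/ → [ð] (rule 3); /a/ → [ə] (rule 2); /e/ → [ə] (rule 2).
All other segments surface unchanged.

6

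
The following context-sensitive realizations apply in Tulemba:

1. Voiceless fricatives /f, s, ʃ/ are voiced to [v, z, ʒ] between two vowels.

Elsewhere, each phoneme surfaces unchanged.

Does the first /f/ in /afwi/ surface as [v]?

No

/f/ (between /a/ and /w/): rule 1 targets it, but not between two vowels → unchanged [f].
The actual realization is [f], not [v].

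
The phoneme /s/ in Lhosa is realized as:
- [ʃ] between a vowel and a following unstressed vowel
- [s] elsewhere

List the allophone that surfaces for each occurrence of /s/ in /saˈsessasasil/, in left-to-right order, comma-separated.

[s], [s], [s], [s], [ʃ], [ʃ]

Occurrence 1 (position 1): no conditioning environment matches → elsewhere allophone [s].
Occurrence 2 (position 3): no conditioning environment matches → elsewhere allophone [s].
Occurrence 3 (position 5): no conditioning environment matches → elsewhere allophone [s].
Occurrence 4 (position 6): no conditioning environment matches → elsewhere allophone [s].
Occurrence 5 (position 8): between a vowel and a following unstressed vowel → [ʃ].
Occurrence 6 (position 10): between a vowel and a following unstressed vowel → [ʃ].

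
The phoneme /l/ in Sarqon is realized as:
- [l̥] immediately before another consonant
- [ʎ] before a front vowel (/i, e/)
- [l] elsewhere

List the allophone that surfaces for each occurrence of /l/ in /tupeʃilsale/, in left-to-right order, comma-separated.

[l̥], [ʎ]

Occurrence 1 (position 7): immediately before another consonant → [l̥].
Occurrence 2 (position 10): before a front vowel (/i, e/) → [ʎ].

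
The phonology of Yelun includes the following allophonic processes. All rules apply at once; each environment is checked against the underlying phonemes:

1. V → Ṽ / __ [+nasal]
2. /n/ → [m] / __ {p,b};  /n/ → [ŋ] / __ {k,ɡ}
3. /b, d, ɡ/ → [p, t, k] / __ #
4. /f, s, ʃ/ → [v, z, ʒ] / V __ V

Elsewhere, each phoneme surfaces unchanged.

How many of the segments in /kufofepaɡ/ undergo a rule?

Segments that undergo a rule: /f/ → [v] (rule 4); /f/ → [v] (rule 4); /ɡ/ → [k] (rule 3).
All other segments surface unchanged.

3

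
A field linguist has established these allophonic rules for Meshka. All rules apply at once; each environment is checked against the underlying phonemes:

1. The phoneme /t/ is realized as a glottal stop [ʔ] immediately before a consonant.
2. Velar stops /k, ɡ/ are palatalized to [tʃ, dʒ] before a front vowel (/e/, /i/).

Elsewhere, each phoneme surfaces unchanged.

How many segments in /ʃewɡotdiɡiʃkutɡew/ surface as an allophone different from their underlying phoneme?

Segments that undergo a rule: /t/ → [ʔ] (rule 1); /ɡ/ → [dʒ] (rule 2); /t/ → [ʔ] (rule 1); /ɡ/ → [dʒ] (rule 2).
All other segments surface unchanged.

4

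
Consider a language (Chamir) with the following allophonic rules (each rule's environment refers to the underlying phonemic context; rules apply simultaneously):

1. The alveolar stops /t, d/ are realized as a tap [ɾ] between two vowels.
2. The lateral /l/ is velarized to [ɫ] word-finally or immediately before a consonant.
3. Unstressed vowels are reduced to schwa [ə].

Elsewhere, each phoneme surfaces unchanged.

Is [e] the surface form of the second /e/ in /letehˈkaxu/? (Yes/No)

/e/ meets the environment for rule 3 (in an unstressed syllable) → [ə].
The actual realization is [ə], not [e].

No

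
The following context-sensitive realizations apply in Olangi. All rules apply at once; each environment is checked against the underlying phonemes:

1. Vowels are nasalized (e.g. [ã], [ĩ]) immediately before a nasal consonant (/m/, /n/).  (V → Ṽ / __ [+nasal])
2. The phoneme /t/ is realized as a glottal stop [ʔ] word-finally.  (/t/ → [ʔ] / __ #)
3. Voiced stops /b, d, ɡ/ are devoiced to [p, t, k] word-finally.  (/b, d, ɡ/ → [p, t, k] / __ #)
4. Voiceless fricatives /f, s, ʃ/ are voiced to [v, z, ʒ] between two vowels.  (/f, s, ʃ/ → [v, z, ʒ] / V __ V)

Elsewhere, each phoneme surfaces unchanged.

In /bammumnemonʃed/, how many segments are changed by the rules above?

Segments that undergo a rule: /a/ → [ã] (rule 1); /u/ → [ũ] (rule 1); /e/ → [ẽ] (rule 1); /o/ → [õ] (rule 1); /d/ → [t] (rule 3).
All other segments surface unchanged.

5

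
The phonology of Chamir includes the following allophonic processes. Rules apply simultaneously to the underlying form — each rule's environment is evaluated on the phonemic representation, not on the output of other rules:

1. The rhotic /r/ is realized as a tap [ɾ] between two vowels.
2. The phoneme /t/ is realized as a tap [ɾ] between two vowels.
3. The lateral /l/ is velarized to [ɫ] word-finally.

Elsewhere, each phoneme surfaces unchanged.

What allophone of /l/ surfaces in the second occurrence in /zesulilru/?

/l/ (between /i/ and /r/) is in the target of rule 3 but the environment (word-finally) is not met → [l].

[l]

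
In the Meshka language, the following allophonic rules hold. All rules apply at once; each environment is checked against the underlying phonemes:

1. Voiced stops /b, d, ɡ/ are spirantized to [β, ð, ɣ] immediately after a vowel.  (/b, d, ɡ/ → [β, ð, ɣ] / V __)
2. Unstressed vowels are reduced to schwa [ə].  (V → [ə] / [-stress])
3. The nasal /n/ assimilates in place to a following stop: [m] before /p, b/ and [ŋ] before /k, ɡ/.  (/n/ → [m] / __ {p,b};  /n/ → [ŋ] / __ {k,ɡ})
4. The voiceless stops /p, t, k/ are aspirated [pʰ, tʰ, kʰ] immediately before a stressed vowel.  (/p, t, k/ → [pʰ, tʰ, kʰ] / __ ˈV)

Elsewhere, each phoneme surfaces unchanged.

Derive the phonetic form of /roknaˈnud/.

/r/ — not in any rule's target class → [r].
/o/ (between /r/ and /k/) occurs in an unstressed syllable → [ə] by rule 2.
/k/ (between /o/ and /n/) is in the target of rule 4 but the environment (immediately before a stressed vowel) is not met → [k].
/n/ — between /k/ and /a/; rule 3 does not apply here → [n].
Rule 2 applies to /a/ (between /n/ and /n/: in an unstressed syllable) → [ə].
/n/ — between /a/ and /u/; rule 3 does not apply here → [n].
/u/ — between /n/ and /d/; rule 2 does not apply here → [u].
/d/ meets the environment for rule 1 (immediately after a vowel) → [ð].

[rəknəˈnuð]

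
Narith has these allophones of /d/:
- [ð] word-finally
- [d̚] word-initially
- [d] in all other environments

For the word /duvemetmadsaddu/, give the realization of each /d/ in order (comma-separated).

[d̚], [d], [d], [d]

Occurrence 1 (position 1): word-initially → [d̚].
Occurrence 2 (position 10): no conditioning environment matches → elsewhere allophone [d].
Occurrence 3 (position 13): no conditioning environment matches → elsewhere allophone [d].
Occurrence 4 (position 14): no conditioning environment matches → elsewhere allophone [d].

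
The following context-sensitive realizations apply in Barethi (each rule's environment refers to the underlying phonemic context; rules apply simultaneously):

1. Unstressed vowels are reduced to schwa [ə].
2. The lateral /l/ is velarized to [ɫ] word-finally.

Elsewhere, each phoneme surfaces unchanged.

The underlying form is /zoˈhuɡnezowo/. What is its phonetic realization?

/z/ (word-initial) is unaffected → [z].
/o/ (between /z/ and /h/): in an unstressed syllable, so rule 1 applies → [ə].
/h/ — not in any rule's target class → [h].
/u/ (between /h/ and /ɡ/): rule 1 targets it, but not in an unstressed syllable → unchanged [u].
/ɡ/ (between /u/ and /n/): no rule targets it → [ɡ].
/n/ (between /ɡ/ and /e/): no rule targets it → [n].
/e/ — between /n/ and /z/, in an unstressed syllable — surfaces as [ə] (rule 1).
/z/ — not in any rule's target class → [z].
/o/ (between /z/ and /w/) occurs in an unstressed syllable → [ə] by rule 1.
/w/ (between /o/ and /o/): no rule targets it → [w].
/o/ (word-final): in an unstressed syllable, so rule 1 applies → [ə].

[zəˈhuɡnəzəwə]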